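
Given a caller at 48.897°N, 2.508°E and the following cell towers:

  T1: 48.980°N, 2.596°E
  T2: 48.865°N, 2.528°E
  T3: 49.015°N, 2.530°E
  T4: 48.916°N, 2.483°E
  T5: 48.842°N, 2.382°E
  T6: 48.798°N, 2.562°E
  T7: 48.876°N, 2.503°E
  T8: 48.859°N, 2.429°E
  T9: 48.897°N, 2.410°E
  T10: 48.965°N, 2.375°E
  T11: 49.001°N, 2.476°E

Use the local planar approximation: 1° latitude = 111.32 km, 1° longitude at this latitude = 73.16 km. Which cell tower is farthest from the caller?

T3

Distances from 48.897°N, 2.508°E:
T1: √((0.083·111.32)² + (0.088·73.16)²) = √(85.36947 + 41.44887) = 11.261 km
T2: √((-0.032·111.32)² + (0.020·73.16)²) = √(12.68955 + 2.14095) = 3.851 km
T3: √((0.118·111.32)² + (0.022·73.16)²) = √(172.54819 + 2.59055) = 13.234 km
T4: √((0.019·111.32)² + (-0.025·73.16)²) = √(4.47356 + 3.34524) = 2.796 km
T5: √((-0.055·111.32)² + (-0.126·73.16)²) = √(37.48623 + 84.97447) = 11.066 km
T6: √((-0.099·111.32)² + (0.054·73.16)²) = √(121.45539 + 15.60756) = 11.707 km
T7: √((-0.021·111.32)² + (-0.005·73.16)²) = √(5.46493 + 0.13381) = 2.366 km
T8: √((-0.038·111.32)² + (-0.079·73.16)²) = √(17.89425 + 33.40424) = 7.162 km
T9: √((0.000·111.32)² + (-0.098·73.16)²) = √(0.00000 + 51.40431) = 7.170 km
T10: √((0.068·111.32)² + (-0.133·73.16)²) = √(57.30127 + 94.67835) = 12.328 km
T11: √((0.104·111.32)² + (-0.032·73.16)²) = √(134.03341 + 5.48084) = 11.812 km
Maximum: T3 at 13.234 km.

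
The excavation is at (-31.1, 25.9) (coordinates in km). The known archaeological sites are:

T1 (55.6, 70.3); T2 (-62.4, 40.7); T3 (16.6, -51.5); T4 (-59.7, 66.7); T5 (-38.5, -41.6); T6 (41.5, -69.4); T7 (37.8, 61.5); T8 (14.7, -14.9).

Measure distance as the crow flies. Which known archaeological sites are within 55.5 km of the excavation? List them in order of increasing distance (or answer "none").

Distances from (-31.1, 25.9):
T1: √((86.7)² + (44.4)²) = √(7516.890 + 1971.360) = 97.4 km
T2: √((-31.3)² + (14.8)²) = √(979.690 + 219.040) = 34.6 km
T3: √((47.7)² + (-77.4)²) = √(2275.290 + 5990.760) = 90.9 km
T4: √((-28.6)² + (40.8)²) = √(817.960 + 1664.640) = 49.8 km
T5: √((-7.4)² + (-67.5)²) = √(54.760 + 4556.250) = 67.9 km
T6: √((72.6)² + (-95.3)²) = √(5270.760 + 9082.090) = 119.8 km
T7: √((68.9)² + (35.6)²) = √(4747.210 + 1267.360) = 77.6 km
T8: √((45.8)² + (-40.8)²) = √(2097.640 + 1664.640) = 61.3 km
Threshold 55.5 km: T2 (34.6 km), T4 (49.8 km) are within range.

T2, T4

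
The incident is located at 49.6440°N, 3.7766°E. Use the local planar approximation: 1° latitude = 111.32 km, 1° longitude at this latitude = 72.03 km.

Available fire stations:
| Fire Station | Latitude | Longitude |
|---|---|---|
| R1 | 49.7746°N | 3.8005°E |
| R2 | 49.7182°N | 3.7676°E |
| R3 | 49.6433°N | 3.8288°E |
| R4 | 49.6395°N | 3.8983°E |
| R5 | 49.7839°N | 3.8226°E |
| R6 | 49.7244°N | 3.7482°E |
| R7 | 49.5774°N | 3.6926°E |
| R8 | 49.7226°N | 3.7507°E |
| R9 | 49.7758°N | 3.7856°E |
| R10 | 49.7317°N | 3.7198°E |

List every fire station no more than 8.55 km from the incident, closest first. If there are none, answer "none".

Distances from 49.6440°N, 3.7766°E:
R1: √((0.1306·111.32)² + (0.0239·72.03)²) = √(211.364842 + 2.963621) = 14.6400 km
R2: √((0.0742·111.32)² + (-0.0090·72.03)²) = √(68.226675 + 0.420254) = 8.2853 km
R3: √((-0.0007·111.32)² + (0.0522·72.03)²) = √(0.006072 + 14.137344) = 3.7608 km
R4: √((-0.0045·111.32)² + (0.1217·72.03)²) = √(0.250941 + 76.843650) = 8.7804 km
R5: √((0.1399·111.32)² + (0.0460·72.03)²) = √(242.539135 + 10.978487) = 15.9222 km
R6: √((0.0804·111.32)² + (-0.0284·72.03)²) = √(80.104791 + 4.184692) = 9.1809 km
R7: √((-0.0666·111.32)² + (-0.0840·72.03)²) = √(54.966091 + 36.608792) = 9.5695 km
R8: √((0.0786·111.32)² + (-0.0259·72.03)²) = √(76.558160 + 3.480378) = 8.9464 km
R9: √((0.1318·111.32)² + (0.0090·72.03)²) = √(215.266880 + 0.420254) = 14.6863 km
R10: √((0.0877·111.32)² + (-0.0568·72.03)²) = √(95.311561 + 16.738768) = 10.5854 km
Threshold 8.55 km: R3 (3.7608 km), R2 (8.2853 km) are within range.

R3, R2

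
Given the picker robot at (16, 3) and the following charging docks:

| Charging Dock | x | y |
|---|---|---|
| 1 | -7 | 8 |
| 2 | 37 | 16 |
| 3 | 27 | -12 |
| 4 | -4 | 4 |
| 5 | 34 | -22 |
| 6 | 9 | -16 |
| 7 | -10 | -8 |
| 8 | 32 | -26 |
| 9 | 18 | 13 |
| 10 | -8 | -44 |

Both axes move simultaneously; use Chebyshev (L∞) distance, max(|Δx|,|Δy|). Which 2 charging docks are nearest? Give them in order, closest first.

Distances from (16, 3):
1: max(|-23|, |5|) = 23
2: max(|21|, |13|) = 21
3: max(|11|, |-15|) = 15
4: max(|-20|, |1|) = 20
5: max(|18|, |-25|) = 25
6: max(|-7|, |-19|) = 19
7: max(|-26|, |-11|) = 26
8: max(|16|, |-29|) = 29
9: max(|2|, |10|) = 10
10: max(|-24|, |-47|) = 47
Sorted: 9 (10) < 3 (15) < 6 (19) < 4 (20) < …

9, 3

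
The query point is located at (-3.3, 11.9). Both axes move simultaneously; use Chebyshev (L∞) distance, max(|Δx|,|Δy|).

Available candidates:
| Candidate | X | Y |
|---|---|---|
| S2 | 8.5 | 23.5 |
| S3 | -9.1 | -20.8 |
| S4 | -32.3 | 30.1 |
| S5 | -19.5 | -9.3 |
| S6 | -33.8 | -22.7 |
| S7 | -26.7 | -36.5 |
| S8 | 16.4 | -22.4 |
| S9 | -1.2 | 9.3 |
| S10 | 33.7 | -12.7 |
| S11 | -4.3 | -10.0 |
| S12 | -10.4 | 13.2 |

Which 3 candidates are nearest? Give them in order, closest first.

Distances from (-3.3, 11.9):
S2: 11.8
S3: 32.7
S4: 29.0
S5: 21.2
S6: 34.6
S7: 48.4
S8: 34.3
S9: 2.6
S10: 37.0
S11: 21.9
S12: 7.1
Sorted: S9 (2.6) < S12 (7.1) < S2 (11.8) < S5 (21.2) < S11 (21.9) < …

S9, S12, S2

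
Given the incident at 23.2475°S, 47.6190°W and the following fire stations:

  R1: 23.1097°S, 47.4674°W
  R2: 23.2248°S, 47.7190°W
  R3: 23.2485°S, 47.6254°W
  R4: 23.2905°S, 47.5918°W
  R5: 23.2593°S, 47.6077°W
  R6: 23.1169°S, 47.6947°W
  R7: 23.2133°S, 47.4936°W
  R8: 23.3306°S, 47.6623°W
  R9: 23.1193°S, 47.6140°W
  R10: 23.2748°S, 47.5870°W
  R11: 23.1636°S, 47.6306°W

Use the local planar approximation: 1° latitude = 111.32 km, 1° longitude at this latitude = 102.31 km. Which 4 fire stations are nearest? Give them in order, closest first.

Distances from 23.2475°S, 47.6190°W:
R1: √((0.1378·111.32)² + (0.1516·102.31)²) = √(235.312409 + 240.566180) = 21.8146 km
R2: √((0.0227·111.32)² + (-0.1000·102.31)²) = √(6.385547 + 104.673361) = 10.5384 km
R3: √((-0.0010·111.32)² + (-0.0064·102.31)²) = √(0.012392 + 0.428742) = 0.6642 km
R4: √((-0.0430·111.32)² + (0.0272·102.31)²) = √(22.913071 + 7.744154) = 5.5369 km
R5: √((-0.0118·111.32)² + (0.0113·102.31)²) = √(1.725482 + 1.336574) = 1.7499 km
R6: √((0.1306·111.32)² + (-0.0757·102.31)²) = √(211.364842 + 59.982965) = 16.4726 km
R7: √((0.0342·111.32)² + (0.1254·102.31)²) = √(14.494345 + 164.600535) = 13.3826 km
R8: √((-0.0831·111.32)² + (-0.0433·102.31)²) = √(85.575302 + 19.625104) = 10.2567 km
R9: √((0.1282·111.32)² + (0.0050·102.31)²) = √(203.667834 + 0.261683) = 14.2804 km
R10: √((-0.0273·111.32)² + (0.0320·102.31)²) = √(9.235740 + 10.718552) = 4.4670 km
R11: √((0.0839·111.32)² + (-0.0116·102.31)²) = √(87.230893 + 1.408485) = 9.4148 km
Sorted: R3 (0.6642 km) < R5 (1.7499 km) < R10 (4.4670 km) < R4 (5.5369 km) < R11 (9.4148 km) < R8 (10.2567 km) < …

R3, R5, R10, R4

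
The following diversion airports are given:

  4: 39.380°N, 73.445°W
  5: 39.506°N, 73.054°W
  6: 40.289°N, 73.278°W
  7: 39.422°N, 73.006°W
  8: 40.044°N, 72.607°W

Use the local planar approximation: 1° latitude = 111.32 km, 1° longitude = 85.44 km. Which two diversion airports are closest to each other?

Pairwise distances:
4–5: 36.232 km
4–6: 102.191 km
4–7: 37.798 km
4–8: 102.908 km
5–6: 89.240 km
5–7: 10.211 km
5–8: 71.031 km
6–7: 99.273 km
6–8: 63.487 km
7–8: 77.178 km
Closest pair: 5–7 at 10.211 km.

5 and 7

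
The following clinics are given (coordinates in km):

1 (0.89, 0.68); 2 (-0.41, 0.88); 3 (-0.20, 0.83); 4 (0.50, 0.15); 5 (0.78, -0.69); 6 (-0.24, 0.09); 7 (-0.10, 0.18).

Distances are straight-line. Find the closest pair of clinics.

6 and 7

Pairwise distances:
1–2: 1.3153 km
1–3: 1.1003 km
1–4: 0.6580 km
1–5: 1.3744 km
1–6: 1.2748 km
1–7: 1.1091 km
2–3: 0.2159 km
2–4: 1.1666 km
2–5: 1.9700 km
2–6: 0.8081 km
2–7: 0.7656 km
3–4: 0.9759 km
3–5: 1.8085 km
3–6: 0.7411 km
3–7: 0.6576 km
4–5: 0.8854 km
4–6: 0.7424 km
4–7: 0.6007 km
5–6: 1.2841 km
5–7: 1.2375 km
6–7: 0.1664 km
Closest pair: 6–7 at 0.1664 km.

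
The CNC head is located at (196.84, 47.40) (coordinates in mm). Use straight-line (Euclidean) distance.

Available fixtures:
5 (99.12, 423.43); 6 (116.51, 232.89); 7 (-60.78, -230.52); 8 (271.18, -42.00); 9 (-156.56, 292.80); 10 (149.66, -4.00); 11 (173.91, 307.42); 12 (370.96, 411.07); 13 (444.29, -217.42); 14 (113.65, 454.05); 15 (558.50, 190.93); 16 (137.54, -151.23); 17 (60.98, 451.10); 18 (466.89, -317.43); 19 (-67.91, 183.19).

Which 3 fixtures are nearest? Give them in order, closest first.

Distances from (196.84, 47.40):
5: √((-97.72)² + (376.03)²) = √(9549.1984 + 141398.5609) = 388.52 mm
6: √((-80.33)² + (185.49)²) = √(6452.9089 + 34406.5401) = 202.14 mm
7: √((-257.62)² + (-277.92)²) = √(66368.0644 + 77239.5264) = 378.96 mm
8: √((74.34)² + (-89.40)²) = √(5526.4356 + 7992.3600) = 116.27 mm
9: √((-353.40)² + (245.40)²) = √(124891.5600 + 60221.1600) = 430.25 mm
10: √((-47.18)² + (-51.40)²) = √(2225.9524 + 2641.9600) = 69.77 mm
11: √((-22.93)² + (260.02)²) = √(525.7849 + 67610.4004) = 261.03 mm
12: √((174.12)² + (363.67)²) = √(30317.7744 + 132255.8689) = 403.20 mm
13: √((247.45)² + (-264.82)²) = √(61231.5025 + 70129.6324) = 362.44 mm
14: √((-83.19)² + (406.65)²) = √(6920.5761 + 165364.2225) = 415.07 mm
15: √((361.66)² + (143.53)²) = √(130797.9556 + 20600.8609) = 389.10 mm
16: √((-59.30)² + (-198.63)²) = √(3516.4900 + 39453.8769) = 207.29 mm
17: √((-135.86)² + (403.70)²) = √(18457.9396 + 162973.6900) = 425.95 mm
18: √((270.05)² + (-364.83)²) = √(72927.0025 + 133100.9289) = 453.90 mm
19: √((-264.75)² + (135.79)²) = √(70092.5625 + 18438.9241) = 297.54 mm
Sorted: 10 (69.77 mm) < 8 (116.27 mm) < 6 (202.14 mm) < 16 (207.29 mm) < 11 (261.03 mm) < …

10, 8, 6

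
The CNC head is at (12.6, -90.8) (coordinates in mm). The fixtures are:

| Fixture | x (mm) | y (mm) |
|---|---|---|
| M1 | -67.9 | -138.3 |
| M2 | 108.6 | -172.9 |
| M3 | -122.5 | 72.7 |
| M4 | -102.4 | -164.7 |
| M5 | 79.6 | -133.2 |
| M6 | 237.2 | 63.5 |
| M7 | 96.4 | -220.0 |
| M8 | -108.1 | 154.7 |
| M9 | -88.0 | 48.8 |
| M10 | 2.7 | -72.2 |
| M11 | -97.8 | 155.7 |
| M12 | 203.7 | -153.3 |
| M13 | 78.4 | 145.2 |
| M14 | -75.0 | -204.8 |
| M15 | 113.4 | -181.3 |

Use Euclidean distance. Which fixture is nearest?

M10

Distances from (12.6, -90.8):
M1: 93.5 mm
M2: 126.3 mm
M3: 212.1 mm
M4: 136.7 mm
M5: 79.3 mm
M6: 272.5 mm
M7: 154.0 mm
M8: 273.6 mm
M9: 172.1 mm
M10: 21.1 mm
M11: 270.1 mm
M12: 201.1 mm
M13: 245.0 mm
M14: 143.8 mm
M15: 135.5 mm
Minimum: M10 at 21.1 mm.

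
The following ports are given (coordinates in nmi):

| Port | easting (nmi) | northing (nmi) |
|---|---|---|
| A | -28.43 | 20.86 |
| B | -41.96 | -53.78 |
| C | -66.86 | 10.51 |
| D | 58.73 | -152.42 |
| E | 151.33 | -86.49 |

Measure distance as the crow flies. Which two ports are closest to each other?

A and C

Pairwise distances:
A–C: √((-38.43)² + (-10.35)²) = √(1476.8649 + 107.1225) = 39.80 nmi
B–C: √((-24.90)² + (64.29)²) = √(620.0100 + 4133.2041) = 68.94 nmi
A–B: √((-13.53)² + (-74.64)²) = √(183.0609 + 5571.1296) = 75.86 nmi
D–E: √((92.60)² + (65.93)²) = √(8574.7600 + 4346.7649) = 113.67 nmi
B–D: √((100.69)² + (-98.64)²) = √(10138.4761 + 9729.8496) = 140.96 nmi
A–D: √((87.16)² + (-173.28)²) = √(7596.8656 + 30025.9584) = 193.97 nmi
B–E: √((193.29)² + (-32.71)²) = √(37361.0241 + 1069.9441) = 196.04 nmi
C–D: √((125.59)² + (-162.93)²) = √(15772.8481 + 26546.1849) = 205.72 nmi
A–E: √((179.76)² + (-107.35)²) = √(32313.6576 + 11524.0225) = 209.37 nmi
C–E: √((218.19)² + (-97.00)²) = √(47606.8761 + 9409.0000) = 238.78 nmi
Closest pair: A–C at 39.80 nmi.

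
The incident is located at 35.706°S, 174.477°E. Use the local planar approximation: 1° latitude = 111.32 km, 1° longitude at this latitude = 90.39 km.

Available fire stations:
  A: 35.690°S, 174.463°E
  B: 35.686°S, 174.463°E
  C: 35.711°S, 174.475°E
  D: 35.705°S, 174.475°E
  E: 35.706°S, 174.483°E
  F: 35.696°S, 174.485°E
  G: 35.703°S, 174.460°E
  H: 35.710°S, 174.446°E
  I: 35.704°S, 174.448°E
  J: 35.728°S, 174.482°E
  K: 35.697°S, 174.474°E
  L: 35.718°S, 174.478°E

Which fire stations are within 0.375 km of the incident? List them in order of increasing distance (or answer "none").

D

Distances from 35.706°S, 174.477°E:
A: √((0.016·111.32)² + (-0.014·90.39)²) = √(3.17239 + 1.60139) = 2.185 km
B: √((0.020·111.32)² + (-0.014·90.39)²) = √(4.95686 + 1.60139) = 2.561 km
C: √((-0.005·111.32)² + (-0.002·90.39)²) = √(0.30980 + 0.03268) = 0.585 km
D: √((0.001·111.32)² + (-0.002·90.39)²) = √(0.01239 + 0.03268) = 0.212 km
E: √((0.000·111.32)² + (0.006·90.39)²) = √(0.00000 + 0.29413) = 0.542 km
F: √((0.010·111.32)² + (0.008·90.39)²) = √(1.23921 + 0.52290) = 1.327 km
G: √((0.003·111.32)² + (-0.017·90.39)²) = √(0.11153 + 2.36123) = 1.573 km
H: √((-0.004·111.32)² + (-0.031·90.39)²) = √(0.19827 + 7.85171) = 2.837 km
I: √((0.002·111.32)² + (-0.029·90.39)²) = √(0.04957 + 6.87127) = 2.631 km
J: √((-0.022·111.32)² + (0.005·90.39)²) = √(5.99780 + 0.20426) = 2.490 km
K: √((0.009·111.32)² + (-0.003·90.39)²) = √(1.00376 + 0.07353) = 1.038 km
L: √((-0.012·111.32)² + (0.001·90.39)²) = √(1.78447 + 0.00817) = 1.339 km
Threshold 0.375 km: D (0.212 km) is within range.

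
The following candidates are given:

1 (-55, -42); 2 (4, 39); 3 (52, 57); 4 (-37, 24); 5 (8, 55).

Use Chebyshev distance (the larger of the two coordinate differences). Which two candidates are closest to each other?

Pairwise distances:
1–2: 81
1–3: 107
1–4: 66
1–5: 97
2–3: 48
2–4: 41
2–5: 16
3–4: 89
3–5: 44
4–5: 45
Closest pair: 2–5 at 16.

2 and 5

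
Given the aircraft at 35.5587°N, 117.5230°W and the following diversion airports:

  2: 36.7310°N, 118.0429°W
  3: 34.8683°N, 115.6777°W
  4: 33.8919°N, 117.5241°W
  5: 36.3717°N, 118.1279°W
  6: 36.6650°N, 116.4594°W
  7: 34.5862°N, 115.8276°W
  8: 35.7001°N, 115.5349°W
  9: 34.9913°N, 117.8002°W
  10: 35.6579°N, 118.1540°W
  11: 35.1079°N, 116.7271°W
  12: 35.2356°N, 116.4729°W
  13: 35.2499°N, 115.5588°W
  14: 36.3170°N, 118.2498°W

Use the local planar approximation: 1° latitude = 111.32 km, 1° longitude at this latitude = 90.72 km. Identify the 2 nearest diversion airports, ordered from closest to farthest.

Distances from 35.5587°N, 117.5230°W:
2: 138.7621 km
3: 184.2047 km
4: 185.5482 km
5: 105.8407 km
6: 156.4513 km
7: 188.0863 km
8: 181.0460 km
9: 67.9850 km
10: 58.2997 km
11: 87.9304 km
12: 101.8288 km
13: 181.4777 km
14: 107.1129 km
Sorted: 10 (58.2997 km) < 9 (67.9850 km) < 11 (87.9304 km) < 12 (101.8288 km) < …

10, 9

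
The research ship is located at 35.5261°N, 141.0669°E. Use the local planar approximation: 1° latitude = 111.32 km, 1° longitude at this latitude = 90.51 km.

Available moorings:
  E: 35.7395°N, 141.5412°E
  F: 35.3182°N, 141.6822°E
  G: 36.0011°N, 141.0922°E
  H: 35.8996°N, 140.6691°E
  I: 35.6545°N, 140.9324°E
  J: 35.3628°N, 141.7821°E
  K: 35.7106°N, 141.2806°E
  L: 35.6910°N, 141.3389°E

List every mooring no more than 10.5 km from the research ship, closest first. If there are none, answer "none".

Distances from 35.5261°N, 141.0669°E:
E: 49.0635 km
F: 60.3082 km
G: 52.9266 km
H: 55.0008 km
I: 18.7750 km
J: 67.2368 km
K: 28.2125 km
L: 30.7091 km
Threshold 10.5 km: none within range.

none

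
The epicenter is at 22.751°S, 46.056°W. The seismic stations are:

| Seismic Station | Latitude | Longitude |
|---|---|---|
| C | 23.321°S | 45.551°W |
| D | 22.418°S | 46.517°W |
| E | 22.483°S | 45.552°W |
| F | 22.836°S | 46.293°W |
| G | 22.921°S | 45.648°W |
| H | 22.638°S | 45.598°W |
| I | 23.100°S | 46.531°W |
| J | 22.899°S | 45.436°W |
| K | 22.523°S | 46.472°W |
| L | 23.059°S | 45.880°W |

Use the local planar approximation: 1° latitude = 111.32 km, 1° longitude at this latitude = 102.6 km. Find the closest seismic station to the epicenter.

F

Distances from 22.751°S, 46.056°W:
C: 81.919 km
D: 60.094 km
E: 59.699 km
F: 26.092 km
G: 45.940 km
H: 48.645 km
I: 62.326 km
J: 65.711 km
K: 49.658 km
L: 38.751 km
Minimum: F at 26.092 km.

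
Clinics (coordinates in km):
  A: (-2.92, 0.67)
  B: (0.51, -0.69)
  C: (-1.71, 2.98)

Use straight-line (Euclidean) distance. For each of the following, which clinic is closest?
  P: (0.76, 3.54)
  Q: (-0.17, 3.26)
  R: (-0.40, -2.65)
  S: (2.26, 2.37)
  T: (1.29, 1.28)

P→C; Q→C; R→B; S→B; T→B

P at (0.76, 3.54):
  A: √((-3.68)² + (-2.87)²) = √(13.5424 + 8.2369) = 4.67 km
  B: √((-0.25)² + (-4.23)²) = √(0.0625 + 17.8929) = 4.24 km
  C: √((-2.47)² + (-0.56)²) = √(6.1009 + 0.3136) = 2.53 km
  → nearest: C (2.53 km)
Q at (-0.17, 3.26):
  A: √((-2.75)² + (-2.59)²) = √(7.5625 + 6.7081) = 3.78 km
  B: √((0.68)² + (-3.95)²) = √(0.4624 + 15.6025) = 4.01 km
  C: √((-1.54)² + (-0.28)²) = √(2.3716 + 0.0784) = 1.57 km
  → nearest: C (1.57 km)
R at (-0.40, -2.65):
  A: √((-2.52)² + (3.32)²) = √(6.3504 + 11.0224) = 4.17 km
  B: √((0.91)² + (1.96)²) = √(0.8281 + 3.8416) = 2.16 km
  C: √((-1.31)² + (5.63)²) = √(1.7161 + 31.6969) = 5.78 km
  → nearest: B (2.16 km)
S at (2.26, 2.37):
  A: √((-5.18)² + (-1.70)²) = √(26.8324 + 2.8900) = 5.45 km
  B: √((-1.75)² + (-3.06)²) = √(3.0625 + 9.3636) = 3.53 km
  C: √((-3.97)² + (0.61)²) = √(15.7609 + 0.3721) = 4.02 km
  → nearest: B (3.53 km)
T at (1.29, 1.28):
  A: √((-4.21)² + (-0.61)²) = √(17.7241 + 0.3721) = 4.25 km
  B: √((-0.78)² + (-1.97)²) = √(0.6084 + 3.8809) = 2.12 km
  C: √((-3.00)² + (1.70)²) = √(9.0000 + 2.8900) = 3.45 km
  → nearest: B (2.12 km)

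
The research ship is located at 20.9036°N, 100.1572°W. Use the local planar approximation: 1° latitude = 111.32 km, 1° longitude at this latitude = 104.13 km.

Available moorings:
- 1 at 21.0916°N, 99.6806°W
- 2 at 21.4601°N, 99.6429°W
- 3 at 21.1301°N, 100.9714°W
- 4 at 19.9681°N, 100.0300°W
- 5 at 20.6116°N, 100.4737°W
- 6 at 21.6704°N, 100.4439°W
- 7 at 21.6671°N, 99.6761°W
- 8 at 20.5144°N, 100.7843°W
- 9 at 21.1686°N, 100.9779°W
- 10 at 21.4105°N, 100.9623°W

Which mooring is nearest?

Distances from 20.9036°N, 100.1572°W:
1: 53.8606 km
2: 81.8889 km
3: 88.4525 km
4: 104.9788 km
5: 46.2901 km
6: 90.4302 km
7: 98.6584 km
8: 78.3658 km
9: 90.4078 km
10: 101.0567 km
Minimum: 5 at 46.2901 km.

5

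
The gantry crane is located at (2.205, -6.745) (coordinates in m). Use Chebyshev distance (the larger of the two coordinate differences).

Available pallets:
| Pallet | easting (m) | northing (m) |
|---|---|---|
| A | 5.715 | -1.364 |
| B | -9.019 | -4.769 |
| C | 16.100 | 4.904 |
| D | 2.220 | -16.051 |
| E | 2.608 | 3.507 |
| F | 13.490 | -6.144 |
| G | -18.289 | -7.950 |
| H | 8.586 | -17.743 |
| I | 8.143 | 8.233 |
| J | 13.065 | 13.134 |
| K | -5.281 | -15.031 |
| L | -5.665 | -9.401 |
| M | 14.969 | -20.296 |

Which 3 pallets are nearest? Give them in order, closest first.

A, L, K

Distances from (2.205, -6.745):
A: max(|3.510|, |5.381|) = 5.381 m
B: max(|-11.224|, |1.976|) = 11.224 m
C: max(|13.895|, |11.649|) = 13.895 m
D: max(|0.015|, |-9.306|) = 9.306 m
E: max(|0.403|, |10.252|) = 10.252 m
F: max(|11.285|, |0.601|) = 11.285 m
G: max(|-20.494|, |-1.205|) = 20.494 m
H: max(|6.381|, |-10.998|) = 10.998 m
I: max(|5.938|, |14.978|) = 14.978 m
J: max(|10.860|, |19.879|) = 19.879 m
K: max(|-7.486|, |-8.286|) = 8.286 m
L: max(|-7.870|, |-2.656|) = 7.870 m
M: max(|12.764|, |-13.551|) = 13.551 m
Sorted: A (5.381 m) < L (7.870 m) < K (8.286 m) < D (9.306 m) < E (10.252 m) < …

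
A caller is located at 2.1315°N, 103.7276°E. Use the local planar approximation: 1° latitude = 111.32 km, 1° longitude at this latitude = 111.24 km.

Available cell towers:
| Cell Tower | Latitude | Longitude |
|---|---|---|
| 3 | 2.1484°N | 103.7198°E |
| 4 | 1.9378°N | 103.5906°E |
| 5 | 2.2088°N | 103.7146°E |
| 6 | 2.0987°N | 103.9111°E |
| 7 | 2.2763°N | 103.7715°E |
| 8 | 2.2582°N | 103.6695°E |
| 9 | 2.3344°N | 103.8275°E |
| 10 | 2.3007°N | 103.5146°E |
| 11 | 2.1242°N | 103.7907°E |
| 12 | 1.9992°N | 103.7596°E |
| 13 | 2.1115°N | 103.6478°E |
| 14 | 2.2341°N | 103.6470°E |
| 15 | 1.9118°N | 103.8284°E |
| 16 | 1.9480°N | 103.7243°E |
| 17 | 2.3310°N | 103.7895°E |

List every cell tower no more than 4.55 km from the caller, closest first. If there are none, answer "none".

3

Distances from 2.1315°N, 103.7276°E:
3: 2.0718 km
4: 26.4046 km
5: 8.7257 km
6: 20.7365 km
7: 16.8426 km
8: 15.5145 km
9: 25.1726 km
10: 30.2685 km
11: 7.0661 km
12: 15.1517 km
13: 9.1519 km
14: 14.5202 km
15: 26.9049 km
16: 20.4305 km
17: 23.2513 km
Threshold 4.55 km: 3 (2.0718 km) is within range.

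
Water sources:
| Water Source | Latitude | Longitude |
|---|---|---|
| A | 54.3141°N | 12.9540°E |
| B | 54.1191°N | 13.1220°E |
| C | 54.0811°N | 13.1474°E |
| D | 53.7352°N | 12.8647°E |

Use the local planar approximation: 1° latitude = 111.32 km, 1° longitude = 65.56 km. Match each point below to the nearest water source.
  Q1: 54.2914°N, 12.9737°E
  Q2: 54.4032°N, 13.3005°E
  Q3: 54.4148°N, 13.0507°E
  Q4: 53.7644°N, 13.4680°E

Q1 at 54.2914°N, 12.9737°E:
  A: √((0.0227·111.32)² + (-0.0197·65.56)²) = √(6.385547 + 1.668055) = 2.8379 km
  B: √((-0.1723·111.32)² + (0.1483·65.56)²) = √(367.889125 + 94.527940) = 21.5039 km
  C: √((-0.2103·111.32)² + (0.1737·65.56)²) = √(548.056005 + 129.681351) = 26.0334 km
  D: √((-0.5562·111.32)² + (-0.1090·65.56)²) = √(3833.613841 + 51.065888) = 62.3272 km
  → nearest: A (2.8379 km)
Q2 at 54.4032°N, 13.3005°E:
  A: √((-0.0891·111.32)² + (-0.3465·65.56)²) = √(98.378864 + 516.041190) = 24.7875 km
  B: √((-0.2841·111.32)² + (-0.1785·65.56)²) = √(1000.204635 + 136.947570) = 33.7217 km
  C: √((-0.3221·111.32)² + (-0.1531·65.56)²) = √(1285.665070 + 100.746107) = 37.2345 km
  D: √((-0.6680·111.32)² + (-0.4358·65.56)²) = √(5529.671350 + 816.304784) = 79.6616 km
  → nearest: A (24.7875 km)
Q3 at 54.4148°N, 13.0507°E:
  A: √((-0.1007·111.32)² + (-0.0967·65.56)²) = √(125.662396 + 40.191187) = 12.8784 km
  B: √((-0.2957·111.32)² + (0.0713·65.56)²) = √(1083.550219 + 21.850277) = 33.2476 km
  C: √((-0.3337·111.32)² + (0.0967·65.56)²) = √(1379.935568 + 40.191187) = 37.6846 km
  D: √((-0.6796·111.32)² + (-0.1860·65.56)²) = √(5723.387303 + 148.697538) = 76.6295 km
  → nearest: A (12.8784 km)
Q4 at 53.7644°N, 13.4680°E:
  A: √((0.5497·111.32)² + (-0.5140·65.56)²) = √(3744.534784 + 1135.544421) = 69.8576 km
  B: √((0.3547·111.32)² + (-0.3460·65.56)²) = √(1559.081335 + 514.552968) = 45.5372 km
  C: √((0.3167·111.32)² + (-0.3206·65.56)²) = √(1242.918127 + 441.778856) = 41.0451 km
  D: √((-0.0292·111.32)² + (-0.6033·65.56)²) = √(10.566036 + 1564.388232) = 39.6857 km
  → nearest: D (39.6857 km)

Q1→A; Q2→A; Q3→A; Q4→D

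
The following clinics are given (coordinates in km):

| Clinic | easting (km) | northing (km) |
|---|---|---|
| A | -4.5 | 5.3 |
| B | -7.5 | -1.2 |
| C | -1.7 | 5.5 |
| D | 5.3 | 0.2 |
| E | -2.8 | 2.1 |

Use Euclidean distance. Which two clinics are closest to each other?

Pairwise distances:
A–C: 2.81 km
C–E: 3.57 km
A–E: 3.62 km
B–E: 5.74 km
A–B: 7.16 km
D–E: 8.32 km
C–D: 8.78 km
B–C: 8.86 km
A–D: 11.05 km
B–D: 12.88 km
Closest pair: A–C at 2.81 km.

A and C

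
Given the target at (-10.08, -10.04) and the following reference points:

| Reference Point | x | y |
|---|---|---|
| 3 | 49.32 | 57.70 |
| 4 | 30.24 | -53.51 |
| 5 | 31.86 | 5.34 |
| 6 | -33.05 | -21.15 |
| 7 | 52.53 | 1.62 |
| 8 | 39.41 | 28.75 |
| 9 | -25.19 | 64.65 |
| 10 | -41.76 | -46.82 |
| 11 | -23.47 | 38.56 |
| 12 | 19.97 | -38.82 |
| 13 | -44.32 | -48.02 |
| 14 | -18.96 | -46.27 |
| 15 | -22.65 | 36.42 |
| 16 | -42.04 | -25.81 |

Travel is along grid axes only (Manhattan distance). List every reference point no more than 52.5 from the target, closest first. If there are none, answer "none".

6, 14, 16

Distances from (-10.08, -10.04):
3: 127.14
4: 83.79
5: 57.32
6: 34.08
7: 74.27
8: 88.28
9: 89.80
10: 68.46
11: 61.99
12: 58.83
13: 72.22
14: 45.11
15: 59.03
16: 47.73
Threshold 52.5: 6 (34.08), 14 (45.11), 16 (47.73) are within range.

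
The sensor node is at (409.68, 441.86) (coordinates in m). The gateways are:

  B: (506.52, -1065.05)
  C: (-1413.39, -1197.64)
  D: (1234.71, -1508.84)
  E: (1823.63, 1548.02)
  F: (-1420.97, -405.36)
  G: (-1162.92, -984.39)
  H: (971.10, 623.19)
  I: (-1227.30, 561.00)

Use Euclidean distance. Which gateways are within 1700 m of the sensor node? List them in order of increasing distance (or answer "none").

H, B, I

Distances from (409.68, 441.86):
B: √((96.84)² + (-1506.91)²) = √(9377.9856 + 2270777.7481) = 1510.02 m
C: √((-1823.07)² + (-1639.50)²) = √(3323584.2249 + 2687960.2500) = 2451.85 m
D: √((825.03)² + (-1950.70)²) = √(680674.5009 + 3805230.4900) = 2118.00 m
E: √((1413.95)² + (1106.16)²) = √(1999254.6025 + 1223589.9456) = 1795.23 m
F: √((-1830.65)² + (-847.22)²) = √(3351279.4225 + 717781.7284) = 2017.19 m
G: √((-1572.60)² + (-1426.25)²) = √(2473070.7600 + 2034189.0625) = 2123.03 m
H: √((561.42)² + (181.33)²) = √(315192.4164 + 32880.5689) = 589.98 m
I: √((-1636.98)² + (119.14)²) = √(2679703.5204 + 14194.3396) = 1641.31 m
Threshold 1700 m: H (589.98 m), B (1510.02 m), I (1641.31 m) are within range.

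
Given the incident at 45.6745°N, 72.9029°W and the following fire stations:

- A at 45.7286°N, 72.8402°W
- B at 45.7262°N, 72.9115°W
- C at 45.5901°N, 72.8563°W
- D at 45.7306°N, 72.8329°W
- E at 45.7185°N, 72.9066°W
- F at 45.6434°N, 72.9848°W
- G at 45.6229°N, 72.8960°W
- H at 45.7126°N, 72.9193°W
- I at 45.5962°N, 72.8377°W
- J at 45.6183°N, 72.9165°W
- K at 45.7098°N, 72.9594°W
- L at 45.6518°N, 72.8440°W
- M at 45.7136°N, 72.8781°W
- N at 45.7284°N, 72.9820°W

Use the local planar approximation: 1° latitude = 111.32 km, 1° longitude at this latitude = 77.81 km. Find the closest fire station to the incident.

Distances from 45.6745°N, 72.9029°W:
A: 7.7506 km
B: 5.7940 km
C: 10.0708 km
D: 8.2866 km
E: 4.9065 km
F: 7.2523 km
G: 5.7691 km
H: 4.4291 km
I: 10.0853 km
J: 6.3450 km
K: 5.8965 km
L: 5.2335 km
M: 4.7612 km
N: 8.5955 km
Minimum: H at 4.4291 km.

H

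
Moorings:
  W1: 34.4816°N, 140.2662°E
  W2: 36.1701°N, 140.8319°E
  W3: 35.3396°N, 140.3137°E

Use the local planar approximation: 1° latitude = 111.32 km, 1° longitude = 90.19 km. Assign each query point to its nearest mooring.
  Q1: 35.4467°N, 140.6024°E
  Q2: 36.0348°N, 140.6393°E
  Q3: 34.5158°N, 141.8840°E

Q1 at 35.4467°N, 140.6024°E:
  W1: 111.6319 km
  W2: 83.1465 km
  W3: 28.6376 km
  → nearest: W3 (28.6376 km)
Q2 at 36.0348°N, 140.6393°E:
  W1: 176.1462 km
  W2: 22.9911 km
  W3: 82.7739 km
  → nearest: W2 (22.9911 km)
Q3 at 34.5158°N, 141.8840°E:
  W1: 145.9590 km
  W2: 207.1656 km
  W3: 168.7235 km
  → nearest: W1 (145.9590 km)

Q1→W3; Q2→W2; Q3→W1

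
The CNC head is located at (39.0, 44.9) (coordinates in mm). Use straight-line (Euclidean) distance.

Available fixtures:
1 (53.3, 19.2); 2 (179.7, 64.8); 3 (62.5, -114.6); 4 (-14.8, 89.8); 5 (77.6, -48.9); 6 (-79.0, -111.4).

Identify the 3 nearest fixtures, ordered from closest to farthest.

Distances from (39.0, 44.9):
1: 29.4 mm
2: 142.1 mm
3: 161.2 mm
4: 70.1 mm
5: 101.4 mm
6: 195.8 mm
Sorted: 1 (29.4 mm) < 4 (70.1 mm) < 5 (101.4 mm) < 2 (142.1 mm) < 3 (161.2 mm) < …

1, 4, 5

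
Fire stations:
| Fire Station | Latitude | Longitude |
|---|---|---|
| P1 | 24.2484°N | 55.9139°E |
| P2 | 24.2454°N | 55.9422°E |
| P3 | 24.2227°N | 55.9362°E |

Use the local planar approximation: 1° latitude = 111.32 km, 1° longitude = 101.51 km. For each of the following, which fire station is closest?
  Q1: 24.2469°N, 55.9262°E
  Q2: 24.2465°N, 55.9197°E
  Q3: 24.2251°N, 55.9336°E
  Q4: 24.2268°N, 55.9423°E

Q1→P1; Q2→P1; Q3→P3; Q4→P3

Q1 at 24.2469°N, 55.9262°E:
  P1: √((0.0015·111.32)² + (-0.0123·101.51)²) = √(0.027882 + 1.558935) = 1.2597 km
  P2: √((-0.0015·111.32)² + (0.0160·101.51)²) = √(0.027882 + 2.637896) = 1.6327 km
  P3: √((-0.0242·111.32)² + (0.0100·101.51)²) = √(7.257334 + 1.030428) = 2.8788 km
  → nearest: P1 (1.2597 km)
Q2 at 24.2465°N, 55.9197°E:
  P1: √((0.0019·111.32)² + (-0.0058·101.51)²) = √(0.044736 + 0.346636) = 0.6256 km
  P2: √((-0.0011·111.32)² + (0.0225·101.51)²) = √(0.014994 + 5.216542) = 2.2873 km
  P3: √((-0.0238·111.32)² + (0.0165·101.51)²) = √(7.019405 + 2.805340) = 3.1344 km
  → nearest: P1 (0.6256 km)
Q3 at 24.2251°N, 55.9336°E:
  P1: √((0.0233·111.32)² + (-0.0197·101.51)²) = √(6.727570 + 3.998988) = 3.2751 km
  P2: √((0.0203·111.32)² + (0.0086·101.51)²) = √(5.106678 + 0.762105) = 2.4226 km
  P3: √((-0.0024·111.32)² + (0.0026·101.51)²) = √(0.071379 + 0.069657) = 0.3755 km
  → nearest: P3 (0.3755 km)
Q4 at 24.2268°N, 55.9423°E:
  P1: √((0.0216·111.32)² + (-0.0284·101.51)²) = √(5.781678 + 8.311020) = 3.7540 km
  P2: √((0.0186·111.32)² + (-0.0001·101.51)²) = √(4.287186 + 0.000103) = 2.0706 km
  P3: √((-0.0041·111.32)² + (-0.0061·101.51)²) = √(0.208312 + 0.383422) = 0.7692 km
  → nearest: P3 (0.7692 km)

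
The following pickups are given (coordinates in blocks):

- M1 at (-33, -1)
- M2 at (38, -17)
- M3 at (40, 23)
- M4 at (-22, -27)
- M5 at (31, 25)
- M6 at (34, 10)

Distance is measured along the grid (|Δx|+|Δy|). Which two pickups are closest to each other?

M3 and M5

Pairwise distances:
M3–M5: 11 blocks
M5–M6: 18 blocks
M3–M6: 19 blocks
M2–M6: 31 blocks
M1–M4: 37 blocks
M2–M3: 42 blocks
M2–M5: 49 blocks
M2–M4: 70 blocks
M1–M6: 78 blocks
M1–M2: 87 blocks
M1–M5: 90 blocks
M4–M6: 93 blocks
M1–M3: 97 blocks
M4–M5: 105 blocks
M3–M4: 112 blocks
Closest pair: M3–M5 at 11 blocks.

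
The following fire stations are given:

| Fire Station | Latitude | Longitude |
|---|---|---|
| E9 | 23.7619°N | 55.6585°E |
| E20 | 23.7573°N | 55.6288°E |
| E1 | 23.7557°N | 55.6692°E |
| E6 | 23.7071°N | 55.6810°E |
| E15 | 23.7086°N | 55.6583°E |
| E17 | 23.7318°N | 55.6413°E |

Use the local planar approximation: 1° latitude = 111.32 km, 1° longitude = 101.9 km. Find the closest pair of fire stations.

Pairwise distances:
E9–E1: √((-0.0062·111.32)² + (0.0107·101.9)²) = √(0.476354 + 1.188820) = 1.2904 km
E6–E15: √((0.0015·111.32)² + (-0.0227·101.9)²) = √(0.027882 + 5.350570) = 2.3191 km
E9–E20: √((-0.0046·111.32)² + (-0.0297·101.9)²) = √(0.262218 + 9.159279) = 3.0694 km
E15–E17: √((0.0232·111.32)² + (-0.0170·101.9)²) = √(6.669947 + 3.000863) = 3.1098 km
E20–E17: √((-0.0255·111.32)² + (0.0125·101.9)²) = √(8.057991 + 1.622439) = 3.1113 km
E9–E17: √((-0.0301·111.32)² + (-0.0172·101.9)²) = √(11.227405 + 3.071887) = 3.7814 km
E1–E17: √((-0.0239·111.32)² + (-0.0279·101.9)²) = √(7.078516 + 8.082706) = 3.8937 km
E20–E1: √((-0.0016·111.32)² + (0.0404·101.9)²) = √(0.031724 + 16.947713) = 4.1206 km
E6–E17: √((0.0247·111.32)² + (-0.0397·101.9)²) = √(7.560322 + 16.365504) = 4.8914 km
E1–E15: √((-0.0471·111.32)² + (-0.0109·101.9)²) = √(27.490853 + 1.233677) = 5.3595 km
E1–E6: √((-0.0486·111.32)² + (0.0118·101.9)²) = √(29.269745 + 1.445814) = 5.5422 km
E9–E15: √((-0.0533·111.32)² + (-0.0002·101.9)²) = √(35.204713 + 0.000415) = 5.9334 km
E20–E15: √((-0.0487·111.32)² + (0.0295·101.9)²) = √(29.390320 + 9.036337) = 6.1989 km
E9–E6: √((-0.0548·111.32)² + (0.0225·101.9)²) = √(37.214099 + 5.256703) = 6.5170 km
E20–E6: √((-0.0502·111.32)² + (0.0522·101.9)²) = √(31.228695 + 28.293676) = 7.7151 km
Closest pair: E9–E1 at 1.2904 km.

E9 and E1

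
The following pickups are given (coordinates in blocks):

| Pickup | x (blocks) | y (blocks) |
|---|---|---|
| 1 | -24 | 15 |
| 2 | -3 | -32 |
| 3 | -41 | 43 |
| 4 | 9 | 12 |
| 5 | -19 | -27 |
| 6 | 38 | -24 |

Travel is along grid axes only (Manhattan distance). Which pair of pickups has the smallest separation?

2 and 5

Pairwise distances:
1–2: 68 blocks
1–3: 45 blocks
1–4: 36 blocks
1–5: 47 blocks
1–6: 101 blocks
2–3: 113 blocks
2–4: 56 blocks
2–5: 21 blocks
2–6: 49 blocks
3–4: 81 blocks
3–5: 92 blocks
3–6: 146 blocks
4–5: 67 blocks
4–6: 65 blocks
5–6: 60 blocks
Closest pair: 2–5 at 21 blocks.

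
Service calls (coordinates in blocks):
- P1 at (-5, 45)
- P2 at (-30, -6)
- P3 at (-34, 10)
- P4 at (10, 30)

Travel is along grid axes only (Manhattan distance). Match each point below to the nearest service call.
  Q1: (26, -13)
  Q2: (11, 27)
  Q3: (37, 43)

Q1→P4; Q2→P4; Q3→P4

Q1 at (26, -13):
  P1: 89 blocks
  P2: 63 blocks
  P3: 83 blocks
  P4: 59 blocks
  → nearest: P4 (59 blocks)
Q2 at (11, 27):
  P1: 34 blocks
  P2: 74 blocks
  P3: 62 blocks
  P4: 4 blocks
  → nearest: P4 (4 blocks)
Q3 at (37, 43):
  P1: 44 blocks
  P2: 116 blocks
  P3: 104 blocks
  P4: 40 blocks
  → nearest: P4 (40 blocks)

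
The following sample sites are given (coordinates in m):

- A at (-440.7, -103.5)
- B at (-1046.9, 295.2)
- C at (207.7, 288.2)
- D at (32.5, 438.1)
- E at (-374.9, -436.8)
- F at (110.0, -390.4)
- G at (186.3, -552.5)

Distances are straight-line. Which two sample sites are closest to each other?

Pairwise distances:
F–G: 179.2 m
C–D: 230.6 m
A–E: 339.7 m
E–F: 487.1 m
E–G: 573.0 m
A–F: 621.0 m
C–F: 685.6 m
A–D: 719.2 m
A–B: 725.6 m
A–C: 757.5 m
A–G: 771.2 m
D–F: 832.1 m
C–G: 841.0 m
C–E: 930.1 m
D–E: 965.1 m
B–E: 993.7 m
D–G: 1002.5 m
B–D: 1088.8 m
B–C: 1254.6 m
B–F: 1344.8 m
B–G: 1496.5 m
Closest pair: F–G at 179.2 m.

F and G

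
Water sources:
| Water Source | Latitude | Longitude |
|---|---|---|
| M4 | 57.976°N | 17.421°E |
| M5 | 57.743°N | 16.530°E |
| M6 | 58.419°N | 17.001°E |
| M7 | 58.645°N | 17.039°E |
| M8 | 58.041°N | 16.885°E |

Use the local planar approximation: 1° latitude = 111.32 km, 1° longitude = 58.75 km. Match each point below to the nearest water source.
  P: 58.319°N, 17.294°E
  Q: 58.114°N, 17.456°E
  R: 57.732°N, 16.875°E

P→M6; Q→M4; R→M5

P at 58.319°N, 17.294°E:
  M4: 38.905 km
  M5: 78.269 km
  M6: 20.500 km
  M7: 39.261 km
  M8: 39.180 km
  → nearest: M6 (20.500 km)
Q at 58.114°N, 17.456°E:
  M4: 15.499 km
  M5: 68.303 km
  M6: 43.213 km
  M7: 63.987 km
  M8: 34.516 km
  → nearest: M4 (15.499 km)
R at 57.732°N, 16.875°E:
  M4: 42.033 km
  M5: 20.306 km
  M6: 76.834 km
  M7: 102.091 km
  M8: 34.403 km
  → nearest: M5 (20.306 km)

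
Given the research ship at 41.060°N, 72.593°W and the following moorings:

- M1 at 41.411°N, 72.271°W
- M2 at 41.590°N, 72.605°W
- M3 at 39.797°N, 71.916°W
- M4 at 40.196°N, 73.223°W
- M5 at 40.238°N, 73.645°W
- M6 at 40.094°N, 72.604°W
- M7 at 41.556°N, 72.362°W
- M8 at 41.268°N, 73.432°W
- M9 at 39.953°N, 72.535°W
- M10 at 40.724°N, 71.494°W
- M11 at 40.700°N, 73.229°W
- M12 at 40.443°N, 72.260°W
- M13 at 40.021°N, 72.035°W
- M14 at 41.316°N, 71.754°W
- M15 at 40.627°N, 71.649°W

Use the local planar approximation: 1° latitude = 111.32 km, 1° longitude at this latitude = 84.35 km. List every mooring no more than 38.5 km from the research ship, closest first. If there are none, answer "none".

Distances from 41.060°N, 72.593°W:
M1: 47.586 km
M2: 59.008 km
M3: 151.752 km
M4: 109.884 km
M5: 127.465 km
M6: 107.539 km
M7: 58.552 km
M8: 74.461 km
M9: 123.328 km
M10: 99.962 km
M11: 66.963 km
M12: 74.206 km
M13: 124.872 km
M14: 76.292 km
M15: 93.079 km
Threshold 38.5 km: none within range.

none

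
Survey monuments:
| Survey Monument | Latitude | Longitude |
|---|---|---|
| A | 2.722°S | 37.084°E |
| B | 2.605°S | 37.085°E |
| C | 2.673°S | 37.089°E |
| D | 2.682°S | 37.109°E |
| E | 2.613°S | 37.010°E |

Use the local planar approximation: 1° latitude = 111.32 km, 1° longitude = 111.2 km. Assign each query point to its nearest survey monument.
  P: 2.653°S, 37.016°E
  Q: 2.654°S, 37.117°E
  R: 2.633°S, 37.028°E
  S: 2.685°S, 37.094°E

P→E; Q→D; R→E; S→C

P at 2.653°S, 37.016°E:
  A: 10.779 km
  B: 9.350 km
  C: 8.417 km
  D: 10.834 km
  E: 4.503 km
  → nearest: E (4.503 km)
Q at 2.654°S, 37.117°E:
  A: 8.412 km
  B: 6.513 km
  C: 3.764 km
  D: 3.241 km
  E: 12.744 km
  → nearest: D (3.241 km)
R at 2.633°S, 37.028°E:
  A: 11.702 km
  B: 7.063 km
  C: 8.114 km
  D: 10.530 km
  E: 2.994 km
  → nearest: E (2.994 km)
S at 2.685°S, 37.094°E:
  A: 4.266 km
  B: 8.962 km
  C: 1.447 km
  D: 1.701 km
  E: 12.308 km
  → nearest: C (1.447 km)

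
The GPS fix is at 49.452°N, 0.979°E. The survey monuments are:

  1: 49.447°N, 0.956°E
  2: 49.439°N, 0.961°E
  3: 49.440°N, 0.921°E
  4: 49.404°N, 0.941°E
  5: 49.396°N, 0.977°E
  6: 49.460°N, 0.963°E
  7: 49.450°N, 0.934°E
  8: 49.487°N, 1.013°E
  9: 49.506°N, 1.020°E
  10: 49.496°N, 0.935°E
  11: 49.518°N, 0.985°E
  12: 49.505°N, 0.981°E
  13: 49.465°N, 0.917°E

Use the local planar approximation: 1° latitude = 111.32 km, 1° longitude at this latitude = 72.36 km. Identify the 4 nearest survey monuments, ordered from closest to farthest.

Distances from 49.452°N, 0.979°E:
1: 1.755 km
2: 1.947 km
3: 4.404 km
4: 6.009 km
5: 6.236 km
6: 1.461 km
7: 3.264 km
8: 4.608 km
9: 6.704 km
10: 5.842 km
11: 7.360 km
12: 5.902 km
13: 4.714 km
Sorted: 6 (1.461 km) < 1 (1.755 km) < 2 (1.947 km) < 7 (3.264 km) < 3 (4.404 km) < 8 (4.608 km) < …

6, 1, 2, 7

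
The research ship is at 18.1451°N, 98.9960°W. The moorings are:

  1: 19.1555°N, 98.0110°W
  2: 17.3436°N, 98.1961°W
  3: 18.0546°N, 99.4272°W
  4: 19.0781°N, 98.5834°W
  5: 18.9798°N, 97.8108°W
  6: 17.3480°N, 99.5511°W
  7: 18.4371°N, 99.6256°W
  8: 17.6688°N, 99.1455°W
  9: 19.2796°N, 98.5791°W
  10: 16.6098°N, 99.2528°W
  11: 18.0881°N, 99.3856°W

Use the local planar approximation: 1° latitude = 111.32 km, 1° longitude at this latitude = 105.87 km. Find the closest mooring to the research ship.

Distances from 18.1451°N, 98.9960°W:
1: √((1.0104·111.32)² + (0.9850·105.87)²) = √(12651.239296 + 10874.725096) = 153.3818 km
2: √((-0.8015·111.32)² + (0.7999·105.87)²) = √(7960.740160 + 7171.619175) = 123.0137 km
3: √((-0.0905·111.32)² + (-0.4312·105.87)²) = √(101.494744 + 2084.026949) = 46.7496 km
4: √((0.9330·111.32)² + (0.4126·105.87)²) = √(10787.223646 + 1908.113804) = 112.6736 km
5: √((0.8347·111.32)² + (1.1852·105.87)²) = √(8633.904137 + 15744.508647) = 156.1359 km
6: √((-0.7971·111.32)² + (-0.5551·105.87)²) = √(7873.575813 + 3453.729187) = 106.4298 km
7: √((0.2920·111.32)² + (-0.6296·105.87)²) = √(1056.603630 + 4442.989275) = 74.1592 km
8: √((-0.4763·111.32)² + (-0.1495·105.87)²) = √(2811.302368 + 250.511814) = 55.3337 km
9: √((1.1345·111.32)² + (0.4169·105.87)²) = √(15949.805660 + 1948.092689) = 133.7830 km
10: √((-1.5353·111.32)² + (-0.2568·105.87)²) = √(29210.090005 + 739.155589) = 173.0585 km
11: √((-0.0570·111.32)² + (-0.3896·105.87)²) = √(40.262071 + 1701.311049) = 41.7322 km
Minimum: 11 at 41.7322 km.

11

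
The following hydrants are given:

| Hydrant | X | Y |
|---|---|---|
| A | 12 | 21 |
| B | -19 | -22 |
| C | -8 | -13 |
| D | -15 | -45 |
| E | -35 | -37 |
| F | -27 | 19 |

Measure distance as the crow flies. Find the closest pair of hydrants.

B and C

Pairwise distances:
B–C: 14.2
D–E: 21.5
B–E: 21.9
B–D: 23.3
C–D: 32.8
C–E: 36.1
C–F: 37.2
A–F: 39.1
A–C: 39.4
B–F: 41.8
A–B: 53.0
E–F: 56.6
D–F: 65.1
A–D: 71.3
A–E: 74.7
Closest pair: B–C at 14.2.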